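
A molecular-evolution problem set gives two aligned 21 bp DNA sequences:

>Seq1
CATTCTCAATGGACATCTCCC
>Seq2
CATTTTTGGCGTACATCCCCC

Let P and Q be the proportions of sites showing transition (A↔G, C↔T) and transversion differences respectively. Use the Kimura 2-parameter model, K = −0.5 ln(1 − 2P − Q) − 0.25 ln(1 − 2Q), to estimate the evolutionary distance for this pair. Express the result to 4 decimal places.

0.5076

Mismatches occur at site 5 (C→T, transition), site 7 (C→T, transition), site 8 (A→G, transition), site 9 (A→G, transition), site 10 (T→C, transition), site 12 (G→T, transversion), site 18 (T→C, transition).
Of the 7 differences, 6 transitions and 1 transversion over 21 sites: P = 6/21 = 0.285714, Q = 1/21 = 0.047619.
d = −0.5·ln(0.380953) − 0.25·ln(0.904762) = −0.5·(-0.965079) − 0.25·(-0.100083) = 0.5076.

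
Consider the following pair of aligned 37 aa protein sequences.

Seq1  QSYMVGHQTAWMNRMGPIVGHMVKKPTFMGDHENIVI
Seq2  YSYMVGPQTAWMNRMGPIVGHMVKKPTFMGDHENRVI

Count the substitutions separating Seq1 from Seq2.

The sequences differ at positions 1 (Q/Y), 7 (H/P), 35 (I/R).
That gives 3 mismatches out of 37 aligned sites, so the Hamming distance is 3.

3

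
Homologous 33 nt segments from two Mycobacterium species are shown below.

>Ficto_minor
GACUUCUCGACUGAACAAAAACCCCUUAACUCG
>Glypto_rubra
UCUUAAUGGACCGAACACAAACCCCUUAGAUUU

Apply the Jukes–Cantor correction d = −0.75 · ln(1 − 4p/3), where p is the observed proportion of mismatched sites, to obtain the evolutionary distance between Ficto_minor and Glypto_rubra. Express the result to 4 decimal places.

Differing sites — 1:G/U; 2:A/C; 3:C/U; 5:U/A; 6:C/A; 8:C/G; 12:U/C; 18:A/C; 29:A/G; 30:C/A; 32:C/U; 33:G/U.
p = 12/33 = 0.363636.
d = −0.75 · ln(1 − (4/3)·0.363636) = −0.75 · ln(0.515152) = −0.75 · (-0.663293) = 0.4975.

0.4975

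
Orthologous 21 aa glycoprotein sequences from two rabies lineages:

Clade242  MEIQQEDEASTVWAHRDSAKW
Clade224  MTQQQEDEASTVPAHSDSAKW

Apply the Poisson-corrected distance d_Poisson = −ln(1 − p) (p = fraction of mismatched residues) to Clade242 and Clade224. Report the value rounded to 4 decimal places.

0.2113

The sequences differ at positions 2 (E/T), 3 (I/Q), 13 (W/P), 16 (R/S).
p = 4/21 = 0.190476.
d = −ln(1 − 0.190476) = −ln(0.809524) = 0.2113.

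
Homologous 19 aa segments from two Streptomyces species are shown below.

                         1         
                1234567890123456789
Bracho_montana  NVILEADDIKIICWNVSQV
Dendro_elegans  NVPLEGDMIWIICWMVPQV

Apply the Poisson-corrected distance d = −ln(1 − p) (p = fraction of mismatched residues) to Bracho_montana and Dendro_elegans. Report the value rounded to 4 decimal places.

0.3795

Differing sites — 3:I/P; 6:A/G; 8:D/M; 10:K/W; 15:N/M; 17:S/P.
p = 6/19 = 0.315789.
d = −ln(1 − 0.315789) = −ln(0.684211) = 0.3795.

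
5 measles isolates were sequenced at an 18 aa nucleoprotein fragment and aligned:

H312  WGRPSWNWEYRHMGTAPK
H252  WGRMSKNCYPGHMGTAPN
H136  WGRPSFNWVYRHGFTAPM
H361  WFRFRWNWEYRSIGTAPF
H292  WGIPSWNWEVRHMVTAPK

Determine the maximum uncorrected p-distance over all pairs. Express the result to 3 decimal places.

Pairwise Hamming distances:
  H312 vs H252: 7
  H312 vs H136: 5
  H312 vs H361: 6
  H312 vs H292: 3
  H252 vs H136: 9
  H252 vs H361: 11
  H252 vs H292: 9
  H136 vs H361: 9
  H136 vs H292: 7
  H361 vs H292: 9
The largest is 11 mismatches, between H252 and H361; p = 11/18 = 0.611.

0.611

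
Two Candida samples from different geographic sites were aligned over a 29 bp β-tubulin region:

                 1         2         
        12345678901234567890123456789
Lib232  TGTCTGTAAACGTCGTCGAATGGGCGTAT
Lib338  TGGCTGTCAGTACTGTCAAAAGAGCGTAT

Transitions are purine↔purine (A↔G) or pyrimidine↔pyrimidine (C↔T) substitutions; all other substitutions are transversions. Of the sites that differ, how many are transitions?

7

Mismatches occur at site 3 (T/G, transversion), site 8 (A/C, transversion), site 10 (A/G, transition), site 11 (C/T, transition), site 12 (G/A, transition), site 13 (T/C, transition), site 14 (C/T, transition), site 18 (G/A, transition), site 21 (T/A, transversion), site 23 (G/A, transition).
Of the 10 differences, 7 transitions and 3 transversions, so the answer is 7.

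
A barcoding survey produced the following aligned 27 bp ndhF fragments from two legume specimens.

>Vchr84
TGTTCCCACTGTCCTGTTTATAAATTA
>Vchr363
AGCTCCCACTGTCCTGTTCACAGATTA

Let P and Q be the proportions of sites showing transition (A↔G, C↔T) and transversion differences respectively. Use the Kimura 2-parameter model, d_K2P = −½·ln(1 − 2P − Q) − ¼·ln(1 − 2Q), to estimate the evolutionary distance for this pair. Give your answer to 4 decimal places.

0.2220

Differing sites — 1:T/A (Tv); 3:T/C (Ti); 19:T/C (Ti); 21:T/C (Ti); 23:A/G (Ti).
Of the 5 differences, 4 transitions and 1 transversion over 27 sites: P = 4/27 = 0.148148, Q = 1/27 = 0.037037.
d = −0.5·ln(0.666667) − 0.25·ln(0.925926) = −0.5·(-0.405465) − 0.25·(-0.076961) = 0.2220.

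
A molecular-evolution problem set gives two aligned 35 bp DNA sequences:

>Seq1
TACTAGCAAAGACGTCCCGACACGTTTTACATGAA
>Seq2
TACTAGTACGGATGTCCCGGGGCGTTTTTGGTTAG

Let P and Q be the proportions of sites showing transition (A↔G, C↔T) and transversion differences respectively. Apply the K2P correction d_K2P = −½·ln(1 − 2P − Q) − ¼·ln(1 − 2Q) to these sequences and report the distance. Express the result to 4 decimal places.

The sequences differ at positions 7 (C/T, transition), 9 (A/C, transversion), 10 (A/G, transition), 13 (C/T, transition), 20 (A/G, transition), 21 (C/G, transversion), 22 (A/G, transition), 29 (A/T, transversion), 30 (C/G, transversion), 31 (A/G, transition), 33 (G/T, transversion), 35 (A/G, transition).
Of the 12 differences, 7 transitions and 5 transversions over 35 sites: P = 7/35 = 0.200000, Q = 5/35 = 0.142857.
d = −0.5·ln(0.457143) − 0.25·ln(0.714286) = −0.5·(-0.782759) − 0.25·(-0.336472) = 0.4755.

0.4755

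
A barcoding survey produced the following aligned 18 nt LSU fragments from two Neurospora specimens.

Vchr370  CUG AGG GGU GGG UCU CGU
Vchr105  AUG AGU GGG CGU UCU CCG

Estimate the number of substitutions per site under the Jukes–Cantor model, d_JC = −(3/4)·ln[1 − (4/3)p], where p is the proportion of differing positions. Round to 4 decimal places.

Differing sites — 1:C/A; 6:G/U; 9:U/G; 10:G/C; 12:G/U; 17:G/C; 18:U/G.
p = 7/18 = 0.388889.
d = −0.75 · ln(1 − (4/3)·0.388889) = −0.75 · ln(0.481481) = −0.75 · (-0.730889) = 0.5482.

0.5482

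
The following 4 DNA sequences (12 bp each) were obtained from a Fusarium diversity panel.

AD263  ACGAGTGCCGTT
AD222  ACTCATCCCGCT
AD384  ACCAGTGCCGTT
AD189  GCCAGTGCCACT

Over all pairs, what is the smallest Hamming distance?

Pairwise Hamming distances:
  AD263 vs AD222: 5
  AD263 vs AD384: 1
  AD263 vs AD189: 4
  AD222 vs AD384: 5
  AD222 vs AD189: 6
  AD384 vs AD189: 3
The smallest is 1, between AD263 and AD384.

1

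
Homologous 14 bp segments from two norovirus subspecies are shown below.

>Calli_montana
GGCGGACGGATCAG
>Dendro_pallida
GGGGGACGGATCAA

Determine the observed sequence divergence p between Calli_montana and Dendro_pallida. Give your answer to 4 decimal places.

The sequences differ at positions 3 (C/G), 14 (G/A).
There are 2 differences over 14 sites, so p = 2/14 = 0.1429.

0.1429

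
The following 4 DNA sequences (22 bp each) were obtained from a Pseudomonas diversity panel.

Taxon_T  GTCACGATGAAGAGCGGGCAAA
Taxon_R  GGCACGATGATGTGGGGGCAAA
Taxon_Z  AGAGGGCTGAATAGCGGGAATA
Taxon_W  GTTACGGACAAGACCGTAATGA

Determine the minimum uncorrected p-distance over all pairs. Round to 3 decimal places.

Pairwise Hamming distances:
  Taxon_T vs Taxon_R: 4
  Taxon_T vs Taxon_Z: 9
  Taxon_T vs Taxon_W: 10
  Taxon_R vs Taxon_Z: 11
  Taxon_R vs Taxon_W: 14
  Taxon_Z vs Taxon_W: 14
The smallest is 4 mismatches, between Taxon_T and Taxon_R; p = 4/22 = 0.182.

0.182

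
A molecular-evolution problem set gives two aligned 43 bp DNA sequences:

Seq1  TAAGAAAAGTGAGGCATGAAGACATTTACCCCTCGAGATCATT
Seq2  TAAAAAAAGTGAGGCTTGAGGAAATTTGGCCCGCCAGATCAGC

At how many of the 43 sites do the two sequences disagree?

10

Differing sites — 4:G/A; 16:A/T; 20:A/G; 23:C/A; 28:A/G; 29:C/G; 33:T/G; 35:G/C; 42:T/G; 43:T/C.
That gives 10 mismatches out of 43 aligned sites, so the Hamming distance is 10.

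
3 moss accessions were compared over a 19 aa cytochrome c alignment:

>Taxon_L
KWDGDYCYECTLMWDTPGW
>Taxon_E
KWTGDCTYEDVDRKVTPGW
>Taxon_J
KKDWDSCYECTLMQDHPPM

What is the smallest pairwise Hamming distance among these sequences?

Pairwise Hamming distances:
  Taxon_L vs Taxon_E: 9
  Taxon_L vs Taxon_J: 7
  Taxon_E vs Taxon_J: 14
The smallest is 7, between Taxon_L and Taxon_J.

7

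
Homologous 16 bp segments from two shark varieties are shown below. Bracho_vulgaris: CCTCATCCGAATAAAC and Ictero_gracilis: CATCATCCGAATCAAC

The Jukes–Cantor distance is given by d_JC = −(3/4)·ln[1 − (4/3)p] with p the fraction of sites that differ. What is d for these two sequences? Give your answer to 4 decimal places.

Differing sites — 2:C/A; 13:A/C.
p = 2/16 = 0.125000.
d = −0.75 · ln(1 − (4/3)·0.125000) = −0.75 · ln(0.833333) = −0.75 · (-0.182322) = 0.1367.

0.1367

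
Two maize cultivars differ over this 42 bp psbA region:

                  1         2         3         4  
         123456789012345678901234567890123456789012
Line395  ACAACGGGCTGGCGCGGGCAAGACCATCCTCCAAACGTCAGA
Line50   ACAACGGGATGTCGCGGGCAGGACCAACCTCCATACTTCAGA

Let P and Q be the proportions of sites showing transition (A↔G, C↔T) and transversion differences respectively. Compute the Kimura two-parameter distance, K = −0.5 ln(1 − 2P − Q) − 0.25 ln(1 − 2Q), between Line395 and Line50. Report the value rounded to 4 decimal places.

0.1591

Differing sites — 9:C/A (Tv); 12:G/T (Tv); 21:A/G (Ti); 27:T/A (Tv); 34:A/T (Tv); 37:G/T (Tv).
Of the 6 differences, 1 transition and 5 transversions over 42 sites: P = 1/42 = 0.023810, Q = 5/42 = 0.119048.
d = −0.5·ln(0.833332) − 0.25·ln(0.761904) = −0.5·(-0.182323) − 0.25·(-0.271935) = 0.1591.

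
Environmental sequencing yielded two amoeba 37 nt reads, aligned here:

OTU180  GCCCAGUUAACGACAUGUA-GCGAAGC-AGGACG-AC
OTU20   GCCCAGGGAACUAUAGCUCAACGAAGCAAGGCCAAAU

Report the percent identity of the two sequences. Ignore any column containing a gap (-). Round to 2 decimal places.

Excluding the 3 gap columns leaves 34 comparable sites.
Mismatches occur at site 7 (U↔G), site 8 (U↔G), site 12 (G↔U), site 14 (C↔U), site 16 (U↔G), site 17 (G↔C), site 19 (A↔C), site 21 (G↔A), site 32 (A↔C), site 34 (G↔A), site 37 (C↔U).
23 of the 34 comparable sites match, so the percent identity is 23/34 × 100 = 67.65%.

67.65%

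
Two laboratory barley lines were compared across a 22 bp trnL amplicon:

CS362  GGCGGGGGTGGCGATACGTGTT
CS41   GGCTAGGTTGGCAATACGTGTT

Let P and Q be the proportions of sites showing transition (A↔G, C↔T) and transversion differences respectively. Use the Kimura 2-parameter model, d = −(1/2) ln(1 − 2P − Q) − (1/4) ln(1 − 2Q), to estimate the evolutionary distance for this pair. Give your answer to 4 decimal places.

Differing sites — 4:G/T (Tv); 5:G/A (Ti); 8:G/T (Tv); 13:G/A (Ti).
Of the 4 differences, 2 transitions and 2 transversions over 22 sites: P = 2/22 = 0.090909, Q = 2/22 = 0.090909.
d = −0.5·ln(0.727273) − 0.25·ln(0.818182) = −0.5·(-0.318453) − 0.25·(-0.200670) = 0.2094.

0.2094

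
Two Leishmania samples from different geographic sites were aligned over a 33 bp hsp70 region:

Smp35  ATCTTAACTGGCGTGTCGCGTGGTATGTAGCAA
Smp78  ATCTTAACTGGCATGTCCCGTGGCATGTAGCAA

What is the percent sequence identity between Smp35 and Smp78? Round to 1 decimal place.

90.9%

Mismatches occur at site 13 (G/A), site 18 (G/C), site 24 (T/C).
30 of the 33 sites match, so the percent identity is 30/33 × 100 = 90.9%.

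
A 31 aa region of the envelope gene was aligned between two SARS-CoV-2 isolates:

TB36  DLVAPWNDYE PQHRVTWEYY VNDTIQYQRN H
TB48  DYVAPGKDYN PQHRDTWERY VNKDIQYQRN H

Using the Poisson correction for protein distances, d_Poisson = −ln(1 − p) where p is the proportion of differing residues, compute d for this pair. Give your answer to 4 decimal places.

0.2985

The sequences differ at positions 2 (L/Y), 6 (W/G), 7 (N/K), 10 (E/N), 15 (V/D), 19 (Y/R), 23 (D/K), 24 (T/D).
p = 8/31 = 0.258065.
d = −ln(1 − 0.258065) = −ln(0.741935) = 0.2985.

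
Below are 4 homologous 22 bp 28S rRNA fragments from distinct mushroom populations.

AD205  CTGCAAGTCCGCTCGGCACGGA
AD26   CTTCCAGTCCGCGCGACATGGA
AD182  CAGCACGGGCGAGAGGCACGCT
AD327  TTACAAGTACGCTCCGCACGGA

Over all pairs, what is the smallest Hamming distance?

Pairwise Hamming distances:
  AD205 vs AD26: 5
  AD205 vs AD182: 9
  AD205 vs AD327: 4
  AD26 vs AD182: 12
  AD26 vs AD327: 8
  AD182 vs AD327: 12
The smallest is 4, between AD205 and AD327.

4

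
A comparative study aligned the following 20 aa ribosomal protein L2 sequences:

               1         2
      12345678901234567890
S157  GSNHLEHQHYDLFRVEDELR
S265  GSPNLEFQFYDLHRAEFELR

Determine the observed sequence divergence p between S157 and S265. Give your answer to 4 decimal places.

Mismatches occur at site 3 (N→P), site 4 (H→N), site 7 (H→F), site 9 (H→F), site 13 (F→H), site 15 (V→A), site 17 (D→F).
There are 7 differences over 20 sites, so p = 7/20 = 0.3500.

0.3500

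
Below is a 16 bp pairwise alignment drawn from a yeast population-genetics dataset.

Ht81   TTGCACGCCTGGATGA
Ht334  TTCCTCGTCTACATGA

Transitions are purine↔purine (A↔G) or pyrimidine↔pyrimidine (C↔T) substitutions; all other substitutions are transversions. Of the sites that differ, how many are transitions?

2

The sequences differ at positions 3 (G/C, transversion), 5 (A/T, transversion), 8 (C/T, transition), 11 (G/A, transition), 12 (G/C, transversion).
Of the 5 differences, 2 transitions and 3 transversions, so the answer is 2.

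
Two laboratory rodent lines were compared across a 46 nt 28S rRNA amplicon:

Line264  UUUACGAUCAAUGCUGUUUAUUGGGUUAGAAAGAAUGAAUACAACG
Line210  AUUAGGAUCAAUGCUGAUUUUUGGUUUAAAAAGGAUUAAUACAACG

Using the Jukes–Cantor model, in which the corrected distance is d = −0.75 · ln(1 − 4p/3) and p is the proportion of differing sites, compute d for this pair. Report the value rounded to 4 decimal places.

Mismatches occur at site 1 (U/A), site 5 (C/G), site 17 (U/A), site 20 (A/U), site 25 (G/U), site 29 (G/A), site 34 (A/G), site 37 (G/U).
p = 8/46 = 0.173913.
d = −0.75 · ln(1 − (4/3)·0.173913) = −0.75 · ln(0.768116) = −0.75 · (-0.263815) = 0.1979.

0.1979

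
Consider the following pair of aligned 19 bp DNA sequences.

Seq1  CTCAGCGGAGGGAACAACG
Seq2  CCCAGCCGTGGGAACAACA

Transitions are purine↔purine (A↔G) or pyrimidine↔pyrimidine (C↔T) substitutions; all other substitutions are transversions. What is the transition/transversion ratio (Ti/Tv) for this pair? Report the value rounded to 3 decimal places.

Differing sites — 2:T/C (Ti); 7:G/C (Tv); 9:A/T (Tv); 19:G/A (Ti).
Of the 4 differences, 2 transitions and 2 transversions, so Ti/Tv = 2/2 = 1.000.

1.000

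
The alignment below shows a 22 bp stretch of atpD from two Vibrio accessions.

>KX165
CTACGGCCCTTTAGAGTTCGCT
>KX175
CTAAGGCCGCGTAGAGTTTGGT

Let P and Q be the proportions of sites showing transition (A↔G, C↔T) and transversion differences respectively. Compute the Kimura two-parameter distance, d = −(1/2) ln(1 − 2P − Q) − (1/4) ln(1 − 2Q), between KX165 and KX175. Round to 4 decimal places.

0.3390

Differing sites — 4:C/A (Tv); 9:C/G (Tv); 10:T/C (Ti); 11:T/G (Tv); 19:C/T (Ti); 21:C/G (Tv).
Of the 6 differences, 2 transitions and 4 transversions over 22 sites: P = 2/22 = 0.090909, Q = 4/22 = 0.181818.
d = −0.5·ln(0.636364) − 0.25·ln(0.636364) = −0.5·(-0.451985) − 0.25·(-0.451985) = 0.3390.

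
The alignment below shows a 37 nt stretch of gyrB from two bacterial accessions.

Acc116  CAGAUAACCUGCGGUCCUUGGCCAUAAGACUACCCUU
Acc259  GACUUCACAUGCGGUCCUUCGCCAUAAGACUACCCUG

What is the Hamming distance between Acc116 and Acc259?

7

Mismatches occur at site 1 (C/G), site 3 (G/C), site 4 (A/U), site 6 (A/C), site 9 (C/A), site 20 (G/C), site 37 (U/G).
That gives 7 mismatches out of 37 aligned sites, so the Hamming distance is 7.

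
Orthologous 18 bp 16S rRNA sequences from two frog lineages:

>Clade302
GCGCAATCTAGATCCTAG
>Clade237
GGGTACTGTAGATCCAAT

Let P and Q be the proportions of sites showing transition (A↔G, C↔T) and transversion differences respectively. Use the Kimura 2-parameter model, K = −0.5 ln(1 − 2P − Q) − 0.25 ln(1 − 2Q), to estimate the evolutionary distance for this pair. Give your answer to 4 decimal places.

The sequences differ at positions 2 (C/G, transversion), 4 (C/T, transition), 6 (A/C, transversion), 8 (C/G, transversion), 16 (T/A, transversion), 18 (G/T, transversion).
Of the 6 differences, 1 transition and 5 transversions over 18 sites: P = 1/18 = 0.055556, Q = 5/18 = 0.277778.
d = −0.5·ln(0.611110) − 0.25·ln(0.444444) = −0.5·(-0.492478) − 0.25·(-0.810931) = 0.4490.

0.4490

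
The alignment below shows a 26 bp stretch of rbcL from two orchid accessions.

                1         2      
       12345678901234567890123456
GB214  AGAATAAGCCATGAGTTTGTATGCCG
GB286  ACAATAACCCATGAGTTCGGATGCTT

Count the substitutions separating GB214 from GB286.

6

The sequences differ at positions 2 (G/C), 8 (G/C), 18 (T/C), 20 (T/G), 25 (C/T), 26 (G/T).
That gives 6 mismatches out of 26 aligned sites, so the Hamming distance is 6.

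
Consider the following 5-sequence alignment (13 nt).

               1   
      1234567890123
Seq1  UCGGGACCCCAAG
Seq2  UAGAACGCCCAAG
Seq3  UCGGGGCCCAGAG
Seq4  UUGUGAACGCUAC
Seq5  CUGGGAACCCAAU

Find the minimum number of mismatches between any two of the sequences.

Pairwise Hamming distances:
  Seq1 vs Seq2: 5
  Seq1 vs Seq3: 3
  Seq1 vs Seq4: 6
  Seq1 vs Seq5: 4
  Seq2 vs Seq3: 7
  Seq2 vs Seq4: 8
  Seq2 vs Seq5: 7
  Seq3 vs Seq4: 8
  Seq3 vs Seq5: 7
  Seq4 vs Seq5: 5
The smallest is 3, between Seq1 and Seq3.

3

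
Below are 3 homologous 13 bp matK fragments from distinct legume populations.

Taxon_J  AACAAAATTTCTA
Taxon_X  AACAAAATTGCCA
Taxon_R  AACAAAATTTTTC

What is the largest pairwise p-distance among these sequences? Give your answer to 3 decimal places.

Pairwise Hamming distances:
  Taxon_J vs Taxon_X: 2
  Taxon_J vs Taxon_R: 2
  Taxon_X vs Taxon_R: 4
The largest is 4 mismatches, between Taxon_X and Taxon_R; p = 4/13 = 0.308.

0.308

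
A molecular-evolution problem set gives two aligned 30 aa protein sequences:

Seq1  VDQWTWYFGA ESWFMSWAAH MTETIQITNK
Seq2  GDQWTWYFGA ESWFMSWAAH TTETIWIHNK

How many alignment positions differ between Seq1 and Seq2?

4

Mismatches occur at site 1 (V→G), site 21 (M→T), site 26 (Q→W), site 28 (T→H).
That gives 4 mismatches out of 30 aligned sites, so the Hamming distance is 4.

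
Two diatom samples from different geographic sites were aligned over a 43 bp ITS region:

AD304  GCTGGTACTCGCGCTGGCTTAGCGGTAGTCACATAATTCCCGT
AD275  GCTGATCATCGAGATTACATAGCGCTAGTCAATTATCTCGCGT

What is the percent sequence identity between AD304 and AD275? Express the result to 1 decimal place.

Differing sites — 5:G/A; 7:A/C; 8:C/A; 12:C/A; 14:C/A; 16:G/T; 17:G/A; 19:T/A; 25:G/C; 32:C/A; 33:A/T; 36:A/T; 37:T/C; 40:C/G.
29 of the 43 sites match, so the percent identity is 29/43 × 100 = 67.4%.

67.4%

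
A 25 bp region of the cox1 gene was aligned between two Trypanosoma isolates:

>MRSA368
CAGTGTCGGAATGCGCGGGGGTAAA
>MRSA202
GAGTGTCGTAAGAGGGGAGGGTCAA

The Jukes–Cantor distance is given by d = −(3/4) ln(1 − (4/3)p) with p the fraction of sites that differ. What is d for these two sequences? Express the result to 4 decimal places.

0.4172

Mismatches occur at site 1 (C↔G), site 9 (G↔T), site 12 (T↔G), site 13 (G↔A), site 14 (C↔G), site 16 (C↔G), site 18 (G↔A), site 23 (A↔C).
p = 8/25 = 0.320000.
d = −0.75 · ln(1 − (4/3)·0.320000) = −0.75 · ln(0.573333) = −0.75 · (-0.556289) = 0.4172.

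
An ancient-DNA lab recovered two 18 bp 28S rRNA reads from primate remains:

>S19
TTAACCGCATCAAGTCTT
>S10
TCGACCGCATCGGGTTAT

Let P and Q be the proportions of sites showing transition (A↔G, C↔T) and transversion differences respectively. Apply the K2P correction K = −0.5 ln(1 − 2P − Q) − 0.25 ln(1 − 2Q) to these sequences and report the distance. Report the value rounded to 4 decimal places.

Mismatches occur at site 2 (T→C, transition), site 3 (A→G, transition), site 12 (A→G, transition), site 13 (A→G, transition), site 16 (C→T, transition), site 17 (T→A, transversion).
Of the 6 differences, 5 transitions and 1 transversion over 18 sites: P = 5/18 = 0.277778, Q = 1/18 = 0.055556.
d = −0.5·ln(0.388888) − 0.25·ln(0.888888) = −0.5·(-0.944464) − 0.25·(-0.117784) = 0.5017.

0.5017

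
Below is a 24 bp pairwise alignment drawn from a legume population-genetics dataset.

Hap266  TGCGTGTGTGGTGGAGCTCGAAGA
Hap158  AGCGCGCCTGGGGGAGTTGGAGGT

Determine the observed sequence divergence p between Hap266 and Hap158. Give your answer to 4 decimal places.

Differing sites — 1:T/A; 5:T/C; 7:T/C; 8:G/C; 12:T/G; 17:C/T; 19:C/G; 22:A/G; 24:A/T.
There are 9 differences over 24 sites, so p = 9/24 = 0.3750.

0.3750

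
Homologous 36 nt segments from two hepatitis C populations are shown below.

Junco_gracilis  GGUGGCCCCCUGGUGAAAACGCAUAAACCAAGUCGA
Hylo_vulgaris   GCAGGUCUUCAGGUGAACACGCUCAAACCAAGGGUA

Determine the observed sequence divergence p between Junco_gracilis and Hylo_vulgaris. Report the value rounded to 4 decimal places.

Differing sites — 2:G/C; 3:U/A; 6:C/U; 8:C/U; 9:C/U; 11:U/A; 18:A/C; 23:A/U; 24:U/C; 33:U/G; 34:C/G; 35:G/U.
There are 12 differences over 36 sites, so p = 12/36 = 0.3333.

0.3333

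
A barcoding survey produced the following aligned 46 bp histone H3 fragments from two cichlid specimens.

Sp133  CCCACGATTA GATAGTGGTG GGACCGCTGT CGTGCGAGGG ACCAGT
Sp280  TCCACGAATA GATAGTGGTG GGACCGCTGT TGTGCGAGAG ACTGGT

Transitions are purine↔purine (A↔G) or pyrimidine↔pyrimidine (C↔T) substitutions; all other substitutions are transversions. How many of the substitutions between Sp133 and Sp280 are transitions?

5

Differing sites — 1:C/T (Ti); 8:T/A (Tv); 31:C/T (Ti); 39:G/A (Ti); 43:C/T (Ti); 44:A/G (Ti).
Of the 6 differences, 5 transitions and 1 transversion, so the answer is 5.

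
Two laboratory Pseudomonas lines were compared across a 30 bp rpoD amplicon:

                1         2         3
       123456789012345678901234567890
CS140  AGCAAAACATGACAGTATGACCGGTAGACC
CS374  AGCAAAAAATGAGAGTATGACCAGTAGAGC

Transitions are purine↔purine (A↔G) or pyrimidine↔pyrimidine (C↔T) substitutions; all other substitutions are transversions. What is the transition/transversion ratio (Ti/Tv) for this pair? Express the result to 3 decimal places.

0.333

Differing sites — 8:C/A (Tv); 13:C/G (Tv); 23:G/A (Ti); 29:C/G (Tv).
Of the 4 differences, 1 transition and 3 transversions, so Ti/Tv = 1/3 = 0.333.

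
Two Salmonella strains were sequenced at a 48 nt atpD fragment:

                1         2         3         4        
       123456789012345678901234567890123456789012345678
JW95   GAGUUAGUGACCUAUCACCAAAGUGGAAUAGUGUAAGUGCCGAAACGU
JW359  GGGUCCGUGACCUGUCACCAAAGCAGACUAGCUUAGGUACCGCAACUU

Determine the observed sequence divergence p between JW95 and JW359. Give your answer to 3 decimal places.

Differing sites — 2:A/G; 5:U/C; 6:A/C; 14:A/G; 24:U/C; 25:G/A; 28:A/C; 32:U/C; 33:G/U; 36:A/G; 39:G/A; 43:A/C; 47:G/U.
There are 13 differences over 48 sites, so p = 13/48 = 0.271.

0.271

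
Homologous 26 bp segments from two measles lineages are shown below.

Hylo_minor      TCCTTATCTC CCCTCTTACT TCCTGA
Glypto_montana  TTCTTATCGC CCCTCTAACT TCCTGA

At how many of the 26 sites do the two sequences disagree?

3

The sequences differ at positions 2 (C/T), 9 (T/G), 17 (T/A).
That gives 3 mismatches out of 26 aligned sites, so the Hamming distance is 3.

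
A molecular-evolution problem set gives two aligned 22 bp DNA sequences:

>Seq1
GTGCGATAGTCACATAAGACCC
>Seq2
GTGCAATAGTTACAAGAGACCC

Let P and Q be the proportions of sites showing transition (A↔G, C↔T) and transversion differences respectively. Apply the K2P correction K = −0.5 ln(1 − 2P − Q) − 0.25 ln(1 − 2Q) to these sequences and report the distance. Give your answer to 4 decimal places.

The sequences differ at positions 5 (G/A, transition), 11 (C/T, transition), 15 (T/A, transversion), 16 (A/G, transition).
Of the 4 differences, 3 transitions and 1 transversion over 22 sites: P = 3/22 = 0.136364, Q = 1/22 = 0.045455.
d = −0.5·ln(0.681817) − 0.25·ln(0.909090) = −0.5·(-0.382994) − 0.25·(-0.095311) = 0.2153.

0.2153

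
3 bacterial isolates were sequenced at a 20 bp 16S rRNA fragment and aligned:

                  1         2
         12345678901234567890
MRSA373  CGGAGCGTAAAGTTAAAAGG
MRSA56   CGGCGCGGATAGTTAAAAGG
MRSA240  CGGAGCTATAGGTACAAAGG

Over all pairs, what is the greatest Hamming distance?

8

Pairwise Hamming distances:
  MRSA373 vs MRSA56: 3
  MRSA373 vs MRSA240: 6
  MRSA56 vs MRSA240: 8
The largest is 8, between MRSA56 and MRSA240.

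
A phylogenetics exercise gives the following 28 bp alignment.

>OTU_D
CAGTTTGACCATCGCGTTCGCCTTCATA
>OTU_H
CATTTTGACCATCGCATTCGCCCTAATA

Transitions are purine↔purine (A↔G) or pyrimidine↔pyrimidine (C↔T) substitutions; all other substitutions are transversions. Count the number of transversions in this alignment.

The sequences differ at positions 3 (G/T, transversion), 16 (G/A, transition), 23 (T/C, transition), 25 (C/A, transversion).
Of the 4 differences, 2 transitions and 2 transversions, so the answer is 2.

2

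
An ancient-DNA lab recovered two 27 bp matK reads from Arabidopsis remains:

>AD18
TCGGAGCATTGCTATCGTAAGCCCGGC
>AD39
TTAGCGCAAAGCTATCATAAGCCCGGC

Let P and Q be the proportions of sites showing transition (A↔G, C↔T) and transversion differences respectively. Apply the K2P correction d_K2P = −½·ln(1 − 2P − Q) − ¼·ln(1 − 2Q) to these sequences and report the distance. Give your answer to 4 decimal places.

The sequences differ at positions 2 (C/T, transition), 3 (G/A, transition), 5 (A/C, transversion), 9 (T/A, transversion), 10 (T/A, transversion), 17 (G/A, transition).
Of the 6 differences, 3 transitions and 3 transversions over 27 sites: P = 3/27 = 0.111111, Q = 3/27 = 0.111111.
d = −0.5·ln(0.666667) − 0.25·ln(0.777778) = −0.5·(-0.405465) − 0.25·(-0.251314) = 0.2656.

0.2656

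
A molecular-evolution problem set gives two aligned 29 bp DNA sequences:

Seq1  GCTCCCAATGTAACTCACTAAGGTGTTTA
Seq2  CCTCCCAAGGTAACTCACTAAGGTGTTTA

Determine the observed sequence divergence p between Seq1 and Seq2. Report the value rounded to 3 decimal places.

Mismatches occur at site 1 (G/C), site 9 (T/G).
There are 2 differences over 29 sites, so p = 2/29 = 0.069.

0.069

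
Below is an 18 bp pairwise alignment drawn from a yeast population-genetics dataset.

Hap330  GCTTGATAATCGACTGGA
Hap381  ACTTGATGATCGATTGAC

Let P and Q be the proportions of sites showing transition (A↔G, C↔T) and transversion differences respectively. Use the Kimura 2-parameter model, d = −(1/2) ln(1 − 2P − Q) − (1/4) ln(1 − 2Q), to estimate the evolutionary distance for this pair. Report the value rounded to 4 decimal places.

0.3760

Differing sites — 1:G/A (Ti); 8:A/G (Ti); 14:C/T (Ti); 17:G/A (Ti); 18:A/C (Tv).
Of the 5 differences, 4 transitions and 1 transversion over 18 sites: P = 4/18 = 0.222222, Q = 1/18 = 0.055556.
d = −0.5·ln(0.500000) − 0.25·ln(0.888888) = −0.5·(-0.693147) − 0.25·(-0.117784) = 0.3760.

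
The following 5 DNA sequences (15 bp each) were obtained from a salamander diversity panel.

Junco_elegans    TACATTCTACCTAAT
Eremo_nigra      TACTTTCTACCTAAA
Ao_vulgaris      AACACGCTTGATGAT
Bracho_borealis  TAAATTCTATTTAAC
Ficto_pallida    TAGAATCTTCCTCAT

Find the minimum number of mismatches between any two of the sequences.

2

Pairwise Hamming distances:
  Junco_elegans vs Eremo_nigra: 2
  Junco_elegans vs Ao_vulgaris: 7
  Junco_elegans vs Bracho_borealis: 4
  Junco_elegans vs Ficto_pallida: 4
  Eremo_nigra vs Ao_vulgaris: 9
  Eremo_nigra vs Bracho_borealis: 5
  Eremo_nigra vs Ficto_pallida: 6
  Ao_vulgaris vs Bracho_borealis: 9
  Ao_vulgaris vs Ficto_pallida: 7
  Bracho_borealis vs Ficto_pallida: 7
The smallest is 2, between Junco_elegans and Eremo_nigra.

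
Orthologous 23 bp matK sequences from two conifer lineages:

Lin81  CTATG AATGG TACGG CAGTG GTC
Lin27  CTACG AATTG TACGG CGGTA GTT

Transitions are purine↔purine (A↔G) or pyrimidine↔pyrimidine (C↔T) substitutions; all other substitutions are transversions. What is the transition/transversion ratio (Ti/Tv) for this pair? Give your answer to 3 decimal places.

The sequences differ at positions 4 (T/C, transition), 9 (G/T, transversion), 17 (A/G, transition), 20 (G/A, transition), 23 (C/T, transition).
Of the 5 differences, 4 transitions and 1 transversion, so Ti/Tv = 4/1 = 4.000.

4.000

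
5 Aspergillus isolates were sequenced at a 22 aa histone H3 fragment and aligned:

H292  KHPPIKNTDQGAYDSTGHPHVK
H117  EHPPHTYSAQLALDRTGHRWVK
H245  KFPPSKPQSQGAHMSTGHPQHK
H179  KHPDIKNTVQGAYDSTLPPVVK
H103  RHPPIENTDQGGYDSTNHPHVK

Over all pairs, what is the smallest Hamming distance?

4

Pairwise Hamming distances:
  H292 vs H117: 11
  H292 vs H245: 9
  H292 vs H179: 5
  H292 vs H103: 4
  H117 vs H245: 14
  H117 vs H179: 14
  H117 vs H103: 13
  H245 vs H179: 12
  H245 vs H103: 13
  H179 vs H103: 8
The smallest is 4, between H292 and H103.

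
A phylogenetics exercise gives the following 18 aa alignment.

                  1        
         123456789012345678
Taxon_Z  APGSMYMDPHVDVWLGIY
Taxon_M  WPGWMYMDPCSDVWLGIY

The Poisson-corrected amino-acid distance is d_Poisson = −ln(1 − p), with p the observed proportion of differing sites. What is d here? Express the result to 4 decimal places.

Mismatches occur at site 1 (A/W), site 4 (S/W), site 10 (H/C), site 11 (V/S).
p = 4/18 = 0.222222.
d = −ln(1 − 0.222222) = −ln(0.777778) = 0.2513.

0.2513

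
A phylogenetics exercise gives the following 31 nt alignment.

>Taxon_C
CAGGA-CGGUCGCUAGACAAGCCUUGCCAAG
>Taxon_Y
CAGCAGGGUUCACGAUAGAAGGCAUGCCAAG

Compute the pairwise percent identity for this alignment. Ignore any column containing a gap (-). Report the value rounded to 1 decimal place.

70.0%

Excluding the 1 gap column leaves 30 comparable sites.
The sequences differ at positions 4 (G/C), 7 (C/G), 9 (G/U), 12 (G/A), 14 (U/G), 16 (G/U), 18 (C/G), 22 (C/G), 24 (U/A).
21 of the 30 comparable sites match, so the percent identity is 21/30 × 100 = 70.0%.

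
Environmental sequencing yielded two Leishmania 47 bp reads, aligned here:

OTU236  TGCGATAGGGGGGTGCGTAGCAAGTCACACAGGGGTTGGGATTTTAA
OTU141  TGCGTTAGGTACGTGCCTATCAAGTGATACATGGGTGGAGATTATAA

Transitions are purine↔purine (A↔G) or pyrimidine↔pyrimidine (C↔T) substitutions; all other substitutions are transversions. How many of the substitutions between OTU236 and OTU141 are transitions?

The sequences differ at positions 5 (A/T, transversion), 10 (G/T, transversion), 11 (G/A, transition), 12 (G/C, transversion), 17 (G/C, transversion), 20 (G/T, transversion), 26 (C/G, transversion), 28 (C/T, transition), 32 (G/T, transversion), 37 (T/G, transversion), 39 (G/A, transition), 44 (T/A, transversion).
Of the 12 differences, 3 transitions and 9 transversions, so the answer is 3.

3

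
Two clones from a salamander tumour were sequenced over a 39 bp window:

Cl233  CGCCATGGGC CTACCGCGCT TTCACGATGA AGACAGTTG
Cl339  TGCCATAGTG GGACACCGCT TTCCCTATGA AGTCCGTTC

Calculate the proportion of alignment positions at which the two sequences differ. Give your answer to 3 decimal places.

0.333

Differing sites — 1:C/T; 7:G/A; 9:G/T; 10:C/G; 11:C/G; 12:T/G; 15:C/A; 16:G/C; 24:A/C; 26:G/T; 33:A/T; 35:A/C; 39:G/C.
There are 13 differences over 39 sites, so p = 13/39 = 0.333.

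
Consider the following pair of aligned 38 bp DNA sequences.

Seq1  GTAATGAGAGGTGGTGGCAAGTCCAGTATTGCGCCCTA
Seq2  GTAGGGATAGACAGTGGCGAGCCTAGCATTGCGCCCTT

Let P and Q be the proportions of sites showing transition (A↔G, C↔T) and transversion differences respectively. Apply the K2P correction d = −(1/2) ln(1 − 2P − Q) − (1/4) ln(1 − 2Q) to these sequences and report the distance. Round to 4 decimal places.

Mismatches occur at site 4 (A↔G, transition), site 5 (T↔G, transversion), site 8 (G↔T, transversion), site 11 (G↔A, transition), site 12 (T↔C, transition), site 13 (G↔A, transition), site 19 (A↔G, transition), site 22 (T↔C, transition), site 24 (C↔T, transition), site 27 (T↔C, transition), site 38 (A↔T, transversion).
Of the 11 differences, 8 transitions and 3 transversions over 38 sites: P = 8/38 = 0.210526, Q = 3/38 = 0.078947.
d = −0.5·ln(0.500001) − 0.25·ln(0.842106) = −0.5·(-0.693145) − 0.25·(-0.171849) = 0.3895.

0.3895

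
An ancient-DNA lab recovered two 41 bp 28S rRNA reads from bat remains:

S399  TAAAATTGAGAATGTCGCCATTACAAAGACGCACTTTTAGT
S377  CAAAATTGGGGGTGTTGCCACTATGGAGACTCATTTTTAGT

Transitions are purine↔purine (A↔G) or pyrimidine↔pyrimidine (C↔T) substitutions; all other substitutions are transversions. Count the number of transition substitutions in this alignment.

10

Differing sites — 1:T/C (Ti); 9:A/G (Ti); 11:A/G (Ti); 12:A/G (Ti); 16:C/T (Ti); 21:T/C (Ti); 24:C/T (Ti); 25:A/G (Ti); 26:A/G (Ti); 31:G/T (Tv); 34:C/T (Ti).
Of the 11 differences, 10 transitions and 1 transversion, so the answer is 10.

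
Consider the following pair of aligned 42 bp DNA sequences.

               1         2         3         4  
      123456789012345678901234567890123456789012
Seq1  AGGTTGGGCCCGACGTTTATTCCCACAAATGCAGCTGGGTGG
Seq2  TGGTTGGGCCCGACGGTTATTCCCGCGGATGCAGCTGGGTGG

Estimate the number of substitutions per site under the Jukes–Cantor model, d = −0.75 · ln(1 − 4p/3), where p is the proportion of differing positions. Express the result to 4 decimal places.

The sequences differ at positions 1 (A/T), 16 (T/G), 25 (A/G), 27 (A/G), 28 (A/G).
p = 5/42 = 0.119048.
d = −0.75 · ln(1 − (4/3)·0.119048) = −0.75 · ln(0.841269) = −0.75 · (-0.172844) = 0.1296.

0.1296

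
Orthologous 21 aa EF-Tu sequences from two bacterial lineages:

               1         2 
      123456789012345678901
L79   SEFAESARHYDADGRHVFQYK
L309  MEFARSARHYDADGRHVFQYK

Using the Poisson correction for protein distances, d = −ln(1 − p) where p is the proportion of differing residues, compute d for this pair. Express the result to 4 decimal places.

0.1001

Mismatches occur at site 1 (S→M), site 5 (E→R).
p = 2/21 = 0.095238.
d = −ln(1 − 0.095238) = −ln(0.904762) = 0.1001.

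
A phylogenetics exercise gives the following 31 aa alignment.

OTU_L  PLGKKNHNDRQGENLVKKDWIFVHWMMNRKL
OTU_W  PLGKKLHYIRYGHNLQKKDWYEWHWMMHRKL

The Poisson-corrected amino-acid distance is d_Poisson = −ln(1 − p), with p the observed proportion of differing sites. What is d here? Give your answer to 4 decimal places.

0.3895

Differing sites — 6:N/L; 8:N/Y; 9:D/I; 11:Q/Y; 13:E/H; 16:V/Q; 21:I/Y; 22:F/E; 23:V/W; 28:N/H.
p = 10/31 = 0.322581.
d = −ln(1 − 0.322581) = −ln(0.677419) = 0.3895.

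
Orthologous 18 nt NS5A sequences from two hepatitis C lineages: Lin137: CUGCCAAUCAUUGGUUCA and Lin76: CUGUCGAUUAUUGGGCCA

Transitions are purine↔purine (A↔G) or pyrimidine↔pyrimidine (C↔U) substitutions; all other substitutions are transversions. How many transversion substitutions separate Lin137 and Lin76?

1

The sequences differ at positions 4 (C/U, transition), 6 (A/G, transition), 9 (C/U, transition), 15 (U/G, transversion), 16 (U/C, transition).
Of the 5 differences, 4 transitions and 1 transversion, so the answer is 1.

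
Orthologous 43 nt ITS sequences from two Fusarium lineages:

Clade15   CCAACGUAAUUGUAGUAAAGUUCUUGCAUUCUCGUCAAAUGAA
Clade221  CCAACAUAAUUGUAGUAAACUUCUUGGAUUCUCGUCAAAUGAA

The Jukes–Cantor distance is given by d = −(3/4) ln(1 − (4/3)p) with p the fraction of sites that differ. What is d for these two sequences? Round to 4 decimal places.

Differing sites — 6:G/A; 20:G/C; 27:C/G.
p = 3/43 = 0.069767.
d = −0.75 · ln(1 − (4/3)·0.069767) = −0.75 · ln(0.906977) = −0.75 · (-0.097638) = 0.0732.

0.0732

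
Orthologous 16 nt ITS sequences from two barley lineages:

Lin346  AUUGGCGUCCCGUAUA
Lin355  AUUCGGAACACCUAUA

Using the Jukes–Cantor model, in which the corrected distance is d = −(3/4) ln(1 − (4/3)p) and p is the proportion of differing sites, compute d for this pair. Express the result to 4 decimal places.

Mismatches occur at site 4 (G/C), site 6 (C/G), site 7 (G/A), site 8 (U/A), site 10 (C/A), site 12 (G/C).
p = 6/16 = 0.375000.
d = −0.75 · ln(1 − (4/3)·0.375000) = −0.75 · ln(0.500000) = −0.75 · (-0.693147) = 0.5199.

0.5199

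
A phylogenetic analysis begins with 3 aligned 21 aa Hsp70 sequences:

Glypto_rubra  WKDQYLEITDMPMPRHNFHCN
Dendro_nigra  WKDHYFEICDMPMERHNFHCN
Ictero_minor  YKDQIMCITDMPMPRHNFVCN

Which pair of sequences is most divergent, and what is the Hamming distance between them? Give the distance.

8

Pairwise Hamming distances:
  Glypto_rubra vs Dendro_nigra: 4
  Glypto_rubra vs Ictero_minor: 5
  Dendro_nigra vs Ictero_minor: 8
The largest is 8, between Dendro_nigra and Ictero_minor.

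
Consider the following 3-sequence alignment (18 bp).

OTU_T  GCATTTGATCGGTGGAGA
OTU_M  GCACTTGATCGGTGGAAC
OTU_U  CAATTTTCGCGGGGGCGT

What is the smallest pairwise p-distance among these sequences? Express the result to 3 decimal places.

0.167

Pairwise Hamming distances:
  OTU_T vs OTU_M: 3
  OTU_T vs OTU_U: 8
  OTU_M vs OTU_U: 10
The smallest is 3 mismatches, between OTU_T and OTU_M; p = 3/18 = 0.167.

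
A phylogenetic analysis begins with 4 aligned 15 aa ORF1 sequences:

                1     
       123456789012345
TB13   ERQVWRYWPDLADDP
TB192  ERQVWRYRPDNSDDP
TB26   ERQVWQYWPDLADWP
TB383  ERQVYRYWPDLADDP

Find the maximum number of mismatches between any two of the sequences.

5

Pairwise Hamming distances:
  TB13 vs TB192: 3
  TB13 vs TB26: 2
  TB13 vs TB383: 1
  TB192 vs TB26: 5
  TB192 vs TB383: 4
  TB26 vs TB383: 3
The largest is 5, between TB192 and TB26.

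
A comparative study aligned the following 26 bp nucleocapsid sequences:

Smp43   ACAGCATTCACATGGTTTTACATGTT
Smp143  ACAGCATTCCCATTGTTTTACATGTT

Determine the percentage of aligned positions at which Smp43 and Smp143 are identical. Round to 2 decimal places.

92.31%

Differing sites — 10:A/C; 14:G/T.
24 of the 26 sites match, so the percent identity is 24/26 × 100 = 92.31%.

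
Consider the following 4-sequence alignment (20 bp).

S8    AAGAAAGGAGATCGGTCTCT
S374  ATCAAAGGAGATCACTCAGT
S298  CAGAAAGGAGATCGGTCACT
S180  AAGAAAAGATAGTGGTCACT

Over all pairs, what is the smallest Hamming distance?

2

Pairwise Hamming distances:
  S8 vs S374: 6
  S8 vs S298: 2
  S8 vs S180: 5
  S374 vs S298: 6
  S374 vs S180: 9
  S298 vs S180: 5
The smallest is 2, between S8 and S298.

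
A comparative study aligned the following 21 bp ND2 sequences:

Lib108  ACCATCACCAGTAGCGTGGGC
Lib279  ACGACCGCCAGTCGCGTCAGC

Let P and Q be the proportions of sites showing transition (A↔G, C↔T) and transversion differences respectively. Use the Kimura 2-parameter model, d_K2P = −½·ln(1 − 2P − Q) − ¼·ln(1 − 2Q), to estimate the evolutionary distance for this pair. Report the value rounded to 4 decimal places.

0.3639

Mismatches occur at site 3 (C/G, transversion), site 5 (T/C, transition), site 7 (A/G, transition), site 13 (A/C, transversion), site 18 (G/C, transversion), site 19 (G/A, transition).
Of the 6 differences, 3 transitions and 3 transversions over 21 sites: P = 3/21 = 0.142857, Q = 3/21 = 0.142857.
d = −0.5·ln(0.571429) − 0.25·ln(0.714286) = −0.5·(-0.559615) − 0.25·(-0.336472) = 0.3639.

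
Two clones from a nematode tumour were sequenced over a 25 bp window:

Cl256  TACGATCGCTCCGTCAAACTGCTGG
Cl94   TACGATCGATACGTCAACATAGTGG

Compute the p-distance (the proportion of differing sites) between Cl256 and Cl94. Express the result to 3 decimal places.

Differing sites — 9:C/A; 11:C/A; 18:A/C; 19:C/A; 21:G/A; 22:C/G.
There are 6 differences over 25 sites, so p = 6/25 = 0.240.

0.240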